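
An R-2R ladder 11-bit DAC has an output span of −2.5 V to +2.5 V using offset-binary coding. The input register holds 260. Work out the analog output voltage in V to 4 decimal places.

LSB = 5 V / 2^11 = 2.441 mV.
V_out = (−2.5) + 260 × 0.00244141 V = -1.86523 V.

-1.8652 V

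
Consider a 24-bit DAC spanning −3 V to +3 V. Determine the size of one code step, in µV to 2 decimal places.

Full-scale span = 6 V.
LSB = 6 / 2^24 = 6 / 16777216 = 3.57628e-07 V = 0.36 µV.

0.36 µV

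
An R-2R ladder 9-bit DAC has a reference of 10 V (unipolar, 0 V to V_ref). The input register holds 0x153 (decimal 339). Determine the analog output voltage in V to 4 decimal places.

6.6211 V

LSB = 10 V / 2^9 = 19.531 mV.
Code 0x153 = 339 decimal.
V_out = 0 + 339 × 0.0195312 V = 6.62109 V.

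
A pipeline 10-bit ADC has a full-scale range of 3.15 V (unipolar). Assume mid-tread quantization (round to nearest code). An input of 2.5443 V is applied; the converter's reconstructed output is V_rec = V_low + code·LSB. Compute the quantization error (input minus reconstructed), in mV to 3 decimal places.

Step size: 3.15 V ÷ 2^10 = 3.076 mV.
Scaled input = 827.0994 LSBs, so code = 827.
Reconstructed: 2.5439941 V.
Difference: 0.000305859 V → 0.306 mV.

0.306 mV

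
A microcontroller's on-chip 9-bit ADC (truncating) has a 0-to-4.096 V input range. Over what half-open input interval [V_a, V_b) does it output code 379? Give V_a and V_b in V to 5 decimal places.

[3.03200 V, 3.04000 V)

LSB = 4.096/2^9 = 8.000 mV.
V_a = V_low + 379·LSB = 3.032 V; V_b = V_low + 380·LSB = 3.04 V.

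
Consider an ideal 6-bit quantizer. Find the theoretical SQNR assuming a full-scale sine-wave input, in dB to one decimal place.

SNR ≈ 6.02·N + 1.76 dB = 6.02·6 + 1.76 = 37.88 dB.

37.9 dB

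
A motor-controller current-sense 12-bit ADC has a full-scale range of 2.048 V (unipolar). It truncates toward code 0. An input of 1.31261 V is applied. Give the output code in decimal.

code 2625

Full-scale span = 2.048 V; LSB = 2.048/2^12 = 0.500 mV.
(1.31261 − 0) / 0.0005 = 2625.220 LSBs.
Floor → code 2625.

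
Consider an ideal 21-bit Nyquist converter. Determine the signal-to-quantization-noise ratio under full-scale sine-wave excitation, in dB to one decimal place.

SNR ≈ 6.02·N + 1.76 dB = 6.02·21 + 1.76 = 128.18 dB.

128.2 dB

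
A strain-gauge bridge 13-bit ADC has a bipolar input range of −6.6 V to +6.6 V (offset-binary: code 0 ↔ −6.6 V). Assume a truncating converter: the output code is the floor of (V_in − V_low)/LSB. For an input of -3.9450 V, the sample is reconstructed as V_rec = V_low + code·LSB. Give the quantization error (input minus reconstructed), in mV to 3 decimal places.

One LSB is 13.2 V / 8192 = 1.611 mV.
(V_in − V_low)/LSB = (-3.9450 − (−6.6))/0.00161133 = 1647.7091 → code 1647 (floor).
Code 1647 maps back to (−6.6) + 1647×0.00161133 V = -3.9461426 V.
V_in − V_rec = 0.00114258 V = 1.143 mV.

1.143 mV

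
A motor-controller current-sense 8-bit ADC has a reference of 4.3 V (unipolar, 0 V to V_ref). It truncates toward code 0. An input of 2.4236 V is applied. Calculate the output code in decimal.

code 144

LSB = 4.3 V / 256 = 16.797 mV.
Input sits at 144.289 steps above V_low.
So the output code is 144.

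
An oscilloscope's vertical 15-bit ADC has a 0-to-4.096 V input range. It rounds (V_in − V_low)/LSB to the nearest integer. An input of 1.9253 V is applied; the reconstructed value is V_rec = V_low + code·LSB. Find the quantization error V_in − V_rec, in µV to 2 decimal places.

One LSB is 4.096 V / 32768 = 125.00 µV.
(V_in − V_low)/LSB = (1.9253 − 0)/0.000125 = 15402.4000 → code 15402 (round).
Reconstructed: 1.92525 V.
V_in − V_rec = 5e-05 V = 50.00 µV.

50.00 µV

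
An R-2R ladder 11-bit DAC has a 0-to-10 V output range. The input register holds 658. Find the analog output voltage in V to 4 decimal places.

LSB = 10 V / 2^11 = 4.883 mV.
V_out = 0 + 658 × 0.00488281 V = 3.21289 V.

3.2129 V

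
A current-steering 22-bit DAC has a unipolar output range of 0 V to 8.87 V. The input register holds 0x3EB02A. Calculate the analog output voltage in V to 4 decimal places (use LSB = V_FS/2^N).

LSB = 8.87 V / 2^22 = 2.11 µV.
Code 0x3EB02A = 4108330 decimal.
V_out = 0 + 4108330 × 2.11477e-06 V = 8.68818 V.

8.6882 V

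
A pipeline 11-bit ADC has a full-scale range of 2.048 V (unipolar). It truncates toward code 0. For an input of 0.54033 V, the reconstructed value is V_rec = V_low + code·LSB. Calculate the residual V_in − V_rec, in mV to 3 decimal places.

0.330 mV

One LSB is 2.048 V / 2048 = 1.000 mV.
Scaled input = 540.3300 LSBs, so code = 540.
V_rec = 0 + 540·0.001 = 0.54 V.
V_in − V_rec = 0.00033 V = 0.330 mV.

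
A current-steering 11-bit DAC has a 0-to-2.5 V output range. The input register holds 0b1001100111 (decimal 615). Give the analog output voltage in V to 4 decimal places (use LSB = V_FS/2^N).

0.7507 V

LSB = 2.5 V / 2^11 = 1.221 mV.
Code 0b1001100111 = 615 decimal.
V_out = 0 + 615 × 0.0012207 V = 0.750732 V.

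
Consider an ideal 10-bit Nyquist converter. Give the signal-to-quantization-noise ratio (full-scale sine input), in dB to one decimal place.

62.0 dB

SNR ≈ 6.02·N + 1.76 dB = 6.02·10 + 1.76 = 61.96 dB.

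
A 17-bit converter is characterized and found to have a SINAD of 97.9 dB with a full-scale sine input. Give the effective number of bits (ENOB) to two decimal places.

15.97 bits

ENOB = (SINAD − 1.76) / 6.02 = (97.9 − 1.76)/6.02 = 15.970.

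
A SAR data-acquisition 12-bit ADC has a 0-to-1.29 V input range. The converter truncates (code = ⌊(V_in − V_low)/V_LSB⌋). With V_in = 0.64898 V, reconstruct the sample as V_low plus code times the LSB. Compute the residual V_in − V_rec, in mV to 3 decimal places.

One LSB is 1.29 V / 4096 = 314.94 µV.
(0.64898 − 0)/0.000314941 = 2060.6373; ⌊·⌋ gives code 2060.
Reconstructed: 0.6487793 V.
V_in − V_rec = 0.000200703 V = 0.201 mV.

0.201 mV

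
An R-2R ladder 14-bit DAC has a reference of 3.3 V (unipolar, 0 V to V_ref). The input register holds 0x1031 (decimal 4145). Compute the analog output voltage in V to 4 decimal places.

0.8349 V

LSB = 3.3 V / 2^14 = 201.42 µV.
Code 0x1031 = 4145 decimal.
V_out = 0 + 4145 × 0.000201416 V = 0.834869 V.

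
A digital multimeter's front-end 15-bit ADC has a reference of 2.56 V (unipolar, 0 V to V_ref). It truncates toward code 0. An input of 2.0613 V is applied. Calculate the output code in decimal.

code 26384

LSB = 2.56 V / 32768 = 78.12 µV.
Input sits at 26384.640 steps above V_low.
Floor → code 26384.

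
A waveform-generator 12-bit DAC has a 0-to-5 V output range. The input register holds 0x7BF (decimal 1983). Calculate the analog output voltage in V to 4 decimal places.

LSB = 5 V / 2^12 = 1.221 mV.
Code 0x7BF = 1983 decimal.
V_out = 0 + 1983 × 0.0012207 V = 2.42065 V.

2.4207 V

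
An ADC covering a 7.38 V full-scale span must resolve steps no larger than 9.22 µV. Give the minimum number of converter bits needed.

20 bits

Number of steps required ≥ 7.38 V / 9.22 µV = 800433.84.
Need 2^N ≥ 800433.84; 2^19 = 524288, 2^20 = 1048576.
Minimum N = 20.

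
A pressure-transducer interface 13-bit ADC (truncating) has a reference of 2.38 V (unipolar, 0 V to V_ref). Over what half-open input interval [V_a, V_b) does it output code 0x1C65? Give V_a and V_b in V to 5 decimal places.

LSB = 2.38/2^13 = 290.53 µV.
Code 0x1C65 = 7269 decimal.
V_a = V_low + 7269·LSB = 2.11184 V; V_b = V_low + 7270·LSB = 2.11213 V.

[2.11184 V, 2.11213 V)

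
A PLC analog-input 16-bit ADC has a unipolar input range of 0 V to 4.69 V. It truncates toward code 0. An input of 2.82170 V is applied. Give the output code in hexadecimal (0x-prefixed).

code 0x9A05 (decimal 39429)

Full-scale span = 4.69 V; LSB = 4.69/2^16 = 71.56 µV.
Input sits at 39429.196 steps above V_low.
So the output code is 39429.
In hexadecimal (0x-prefixed): 0x9A05.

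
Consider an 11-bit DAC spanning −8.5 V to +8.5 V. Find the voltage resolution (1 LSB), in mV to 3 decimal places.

Full-scale span = 17 V.
LSB = 17 / 2^11 = 17 / 2048 = 0.00830078 V = 8.301 mV.

8.301 mV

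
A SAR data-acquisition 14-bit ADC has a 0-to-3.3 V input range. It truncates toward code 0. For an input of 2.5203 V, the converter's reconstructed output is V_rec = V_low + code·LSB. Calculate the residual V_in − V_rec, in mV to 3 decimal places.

One LSB is 3.3 V / 16384 = 201.42 µV.
Scaled input = 12512.9076 LSBs, so code = 12512.
Reconstructed: 2.5201172 V.
Difference: 0.000182813 V → 0.183 mV.

0.183 mV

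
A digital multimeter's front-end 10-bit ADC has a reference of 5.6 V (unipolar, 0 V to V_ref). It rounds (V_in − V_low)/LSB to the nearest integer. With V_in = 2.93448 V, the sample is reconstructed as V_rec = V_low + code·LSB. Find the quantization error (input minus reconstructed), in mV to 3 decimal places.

-2.239 mV

LSB = 5.6/2^10 = 5.469 mV.
(2.93448 − 0)/0.00546875 = 536.5906; round gives code 537.
Code 537 maps back to 0 + 537×0.00546875 V = 2.9367187 V.
V_in − V_rec = -0.00223875 V = -2.239 mV.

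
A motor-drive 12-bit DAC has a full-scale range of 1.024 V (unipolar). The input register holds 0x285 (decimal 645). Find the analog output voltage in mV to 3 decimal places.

161.250 mV

LSB = 1.024 V / 2^12 = 250.00 µV.
Code 0x285 = 645 decimal.
V_out = 0 + 645 × 0.00025 V = 0.16125 V.
= 161.250 mV.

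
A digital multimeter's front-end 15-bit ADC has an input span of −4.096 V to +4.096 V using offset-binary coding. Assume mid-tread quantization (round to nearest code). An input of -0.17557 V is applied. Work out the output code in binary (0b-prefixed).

With 32768 levels over 8.192 V, one step is 250.00 µV.
(-0.17557 − (−4.096)) / 0.00025 = 15681.720 LSBs.
round(15681.720) = 15682.
In binary (0b-prefixed): 0b11110101000010.

code 0b11110101000010 (decimal 15682)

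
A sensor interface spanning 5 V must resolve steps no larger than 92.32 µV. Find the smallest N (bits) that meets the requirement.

Number of steps required ≥ 5 V / 92.32 µV = 54159.45.
Need 2^N ≥ 54159.45; 2^15 = 32768, 2^16 = 65536.
Minimum N = 16.

16 bits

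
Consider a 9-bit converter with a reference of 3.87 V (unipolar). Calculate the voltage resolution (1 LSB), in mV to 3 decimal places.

7.559 mV

Full-scale span = 3.87 V.
LSB = 3.87 / 2^9 = 3.87 / 512 = 0.00755859 V = 7.559 mV.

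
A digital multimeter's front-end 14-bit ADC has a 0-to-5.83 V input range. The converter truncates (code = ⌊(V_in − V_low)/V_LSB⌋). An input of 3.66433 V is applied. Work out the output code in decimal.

code 10297

With 16384 levels over 5.83 V, one step is 355.83 µV.
Input sits at 10297.836 steps above V_low.
Floor → code 10297.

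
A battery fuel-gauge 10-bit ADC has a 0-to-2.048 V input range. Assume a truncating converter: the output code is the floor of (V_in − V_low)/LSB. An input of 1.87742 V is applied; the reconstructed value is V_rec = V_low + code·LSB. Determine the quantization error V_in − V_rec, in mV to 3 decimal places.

1.420 mV

Step size: 2.048 V ÷ 2^10 = 2.000 mV.
(1.87742 − 0)/0.002 = 938.7100; ⌊·⌋ gives code 938.
V_rec = 0 + 938·0.002 = 1.876 V.
V_in − V_rec = 0.00142 V = 1.420 mV.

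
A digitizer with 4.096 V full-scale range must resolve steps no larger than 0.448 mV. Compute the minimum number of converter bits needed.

14 bits

Number of steps required ≥ 4.096 V / 0.448 mV = 9142.86.
Need 2^N ≥ 9142.86; 2^13 = 8192, 2^14 = 16384.
Minimum N = 14.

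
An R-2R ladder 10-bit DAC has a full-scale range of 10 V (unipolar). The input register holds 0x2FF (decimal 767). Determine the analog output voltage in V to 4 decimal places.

LSB = 10 V / 2^10 = 9.766 mV.
Code 0x2FF = 767 decimal.
V_out = 0 + 767 × 0.00976562 V = 7.49023 V.

7.4902 V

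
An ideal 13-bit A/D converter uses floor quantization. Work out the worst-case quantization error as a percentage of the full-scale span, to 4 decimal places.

Truncating → worst-case error = 1 LSB = V_FS/2^13, so 100/8192 = 0.012207 % of full scale.

0.0122 %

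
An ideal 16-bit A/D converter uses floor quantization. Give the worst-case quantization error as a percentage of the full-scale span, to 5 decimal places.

Truncating → worst-case error = 1 LSB = V_FS/2^16, so 100/65536 = 0.00152588 % of full scale.

0.00153 %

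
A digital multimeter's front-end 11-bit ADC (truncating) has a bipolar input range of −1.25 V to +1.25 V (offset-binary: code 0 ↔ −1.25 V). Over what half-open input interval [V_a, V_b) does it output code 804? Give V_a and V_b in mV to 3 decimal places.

LSB = 2.5/2^11 = 1.221 mV.
V_a = V_low + 804·LSB = -0.268555 V; V_b = V_low + 805·LSB = -0.267334 V.

[-268.555 mV, -267.334 mV)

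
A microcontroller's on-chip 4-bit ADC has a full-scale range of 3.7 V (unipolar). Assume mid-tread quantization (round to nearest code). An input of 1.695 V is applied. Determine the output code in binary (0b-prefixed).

LSB = 3.7 V / 16 = 231.250 mV.
Input sits at 7.330 steps above V_low.
round(7.330) = 7.
In binary (0b-prefixed): 0b111.

code 0b111 (decimal 7)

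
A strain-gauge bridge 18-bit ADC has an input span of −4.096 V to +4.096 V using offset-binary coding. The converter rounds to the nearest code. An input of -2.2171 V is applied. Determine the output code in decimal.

code 60125

With 262144 levels over 8.192 V, one step is 31.25 µV.
(-2.2171 − (−4.096)) / 3.125e-05 = 60124.800 LSBs.
Round → code 60125.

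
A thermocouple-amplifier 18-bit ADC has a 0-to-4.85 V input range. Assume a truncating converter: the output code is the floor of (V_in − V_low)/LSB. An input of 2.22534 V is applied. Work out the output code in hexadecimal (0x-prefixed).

With 262144 levels over 4.85 V, one step is 18.50 µV.
Input sits at 120280.315 steps above V_low.
So the output code is 120280.
In hexadecimal (0x-prefixed): 0x1D5D8.

code 0x1D5D8 (decimal 120280)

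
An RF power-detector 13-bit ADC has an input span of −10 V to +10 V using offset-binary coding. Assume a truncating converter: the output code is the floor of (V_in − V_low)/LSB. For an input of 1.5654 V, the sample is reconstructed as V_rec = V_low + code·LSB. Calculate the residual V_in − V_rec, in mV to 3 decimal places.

0.459 mV

One LSB is 20 V / 8192 = 2.441 mV.
(1.5654 − (−10))/0.00244141 = 4737.1878; ⌊·⌋ gives code 4737.
Reconstructed: 1.5649414 V.
Error = 1.5654 − 1.5649414 = 0.000458594 V = 0.459 mV.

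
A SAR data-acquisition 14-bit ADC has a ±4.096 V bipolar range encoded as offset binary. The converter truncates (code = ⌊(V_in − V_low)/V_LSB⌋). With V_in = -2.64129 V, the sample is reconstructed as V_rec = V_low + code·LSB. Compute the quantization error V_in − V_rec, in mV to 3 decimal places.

0.210 mV

LSB = 8.192/2^14 = 0.500 mV.
(-2.64129 − (−4.096))/0.0005 = 2909.4200; ⌊·⌋ gives code 2909.
Reconstructed: -2.6415 V.
Difference: 0.00021 V → 0.210 mV.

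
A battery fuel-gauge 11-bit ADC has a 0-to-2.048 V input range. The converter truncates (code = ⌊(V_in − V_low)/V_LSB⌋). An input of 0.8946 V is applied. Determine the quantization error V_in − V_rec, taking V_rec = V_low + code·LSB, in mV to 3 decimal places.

Step size: 2.048 V ÷ 2^11 = 1.000 mV.
Scaled input = 894.6000 LSBs, so code = 894.
V_rec = 0 + 894·0.001 = 0.894 V.
Error = 0.8946 − 0.894 = 0.0006 V = 0.600 mV.

0.600 mV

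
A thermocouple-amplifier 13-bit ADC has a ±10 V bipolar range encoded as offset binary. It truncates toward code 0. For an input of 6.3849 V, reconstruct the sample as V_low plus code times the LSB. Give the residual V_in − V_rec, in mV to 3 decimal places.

LSB = 20/2^13 = 2.441 mV.
(V_in − V_low)/LSB = (6.3849 − (−10))/0.00244141 = 6711.2550 → code 6711 (floor).
Code 6711 maps back to (−10) + 6711×0.00244141 V = 6.3842773 V.
V_in − V_rec = 0.000622656 V = 0.623 mV.

0.623 mV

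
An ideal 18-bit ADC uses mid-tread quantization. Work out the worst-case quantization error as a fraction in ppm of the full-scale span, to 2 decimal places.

1.91 ppm

Rounding → worst-case error = ½ LSB = V_FS/2^19, so 1e+06/524288 = 1.90735 ppm of full scale.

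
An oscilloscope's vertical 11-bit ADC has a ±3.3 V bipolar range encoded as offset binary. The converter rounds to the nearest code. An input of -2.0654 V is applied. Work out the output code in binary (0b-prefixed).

Full-scale span = 6.6 V; LSB = 6.6/2^11 = 3.223 mV.
(V_in − V_low)/LSB = (-2.0654 − (−3.3)) / 0.00322266 = 383.100.
round(383.100) = 383.
In binary (0b-prefixed): 0b101111111.

code 0b101111111 (decimal 383)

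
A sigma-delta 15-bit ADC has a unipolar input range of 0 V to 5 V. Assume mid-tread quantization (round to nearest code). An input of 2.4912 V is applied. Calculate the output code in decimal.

Full-scale span = 5 V; LSB = 5/2^15 = 152.59 µV.
(V_in − V_low)/LSB = (2.4912 − 0) / 0.000152588 = 16326.328.
round(16326.328) = 16326.

code 16326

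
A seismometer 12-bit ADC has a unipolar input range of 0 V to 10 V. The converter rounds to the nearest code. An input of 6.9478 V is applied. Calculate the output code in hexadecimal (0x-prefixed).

code 0xB1E (decimal 2846)

Full-scale span = 10 V; LSB = 10/2^12 = 2.441 mV.
(V_in − V_low)/LSB = (6.9478 − 0) / 0.00244141 = 2845.819.
round(2845.819) = 2846.
In hexadecimal (0x-prefixed): 0xB1E.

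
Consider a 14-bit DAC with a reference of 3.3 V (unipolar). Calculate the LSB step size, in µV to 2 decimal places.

201.42 µV

Full-scale span = 3.3 V.
LSB = 3.3 / 2^14 = 3.3 / 16384 = 0.000201416 V = 201.42 µV.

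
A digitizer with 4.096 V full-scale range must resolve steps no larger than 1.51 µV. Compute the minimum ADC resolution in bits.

22 bits

Number of steps required ≥ 4.096 V / 1.51 µV = 2712582.78.
Need 2^N ≥ 2712582.78; 2^21 = 2097152, 2^22 = 4194304.
Minimum N = 22.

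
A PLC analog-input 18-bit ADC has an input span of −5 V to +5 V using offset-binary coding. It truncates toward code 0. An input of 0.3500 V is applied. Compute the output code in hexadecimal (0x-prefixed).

Full-scale span = 10 V; LSB = 10/2^18 = 38.15 µV.
Input sits at 140247.040 steps above V_low.
Floor → code 140247.
In hexadecimal (0x-prefixed): 0x223D7.

code 0x223D7 (decimal 140247)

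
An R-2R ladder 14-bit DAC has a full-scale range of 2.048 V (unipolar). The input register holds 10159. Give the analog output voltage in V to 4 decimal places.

LSB = 2.048 V / 2^14 = 125.00 µV.
V_out = 0 + 10159 × 0.000125 V = 1.26988 V.

1.2699 V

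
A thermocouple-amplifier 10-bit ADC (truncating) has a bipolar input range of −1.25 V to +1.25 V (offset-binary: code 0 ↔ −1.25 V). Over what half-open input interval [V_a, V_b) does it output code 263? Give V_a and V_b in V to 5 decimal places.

[-0.60791 V, -0.60547 V)

LSB = 2.5/2^10 = 2.441 mV.
V_a = V_low + 263·LSB = -0.60791 V; V_b = V_low + 264·LSB = -0.605469 V.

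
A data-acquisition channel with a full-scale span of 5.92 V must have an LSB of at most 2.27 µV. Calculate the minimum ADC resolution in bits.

22 bits

Number of steps required ≥ 5.92 V / 2.27 µV = 2607929.52.
Need 2^N ≥ 2607929.52; 2^21 = 2097152, 2^22 = 4194304.
Minimum N = 22.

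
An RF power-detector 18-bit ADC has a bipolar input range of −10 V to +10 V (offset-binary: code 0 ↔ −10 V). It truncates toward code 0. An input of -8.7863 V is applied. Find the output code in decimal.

LSB = 20 V / 262144 = 76.29 µV.
Input sits at 15908.209 steps above V_low.
Floor → code 15908.

code 15908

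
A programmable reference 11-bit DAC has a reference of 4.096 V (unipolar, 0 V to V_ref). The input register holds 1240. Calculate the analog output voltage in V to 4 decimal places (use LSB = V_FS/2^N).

LSB = 4.096 V / 2^11 = 2.000 mV.
V_out = 0 + 1240 × 0.002 V = 2.48 V.

2.4800 V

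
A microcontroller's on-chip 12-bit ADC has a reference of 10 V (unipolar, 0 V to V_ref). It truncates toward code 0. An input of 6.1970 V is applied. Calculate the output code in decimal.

code 2538

LSB = 10 V / 4096 = 2.441 mV.
(6.1970 − 0) / 0.00244141 = 2538.291 LSBs.
⌊·⌋(2538.291) = 2538.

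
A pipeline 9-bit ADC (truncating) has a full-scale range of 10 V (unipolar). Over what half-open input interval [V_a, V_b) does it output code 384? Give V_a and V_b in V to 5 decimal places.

LSB = 10/2^9 = 19.531 mV.
V_a = V_low + 384·LSB = 7.5 V; V_b = V_low + 385·LSB = 7.51953 V.

[7.50000 V, 7.51953 V)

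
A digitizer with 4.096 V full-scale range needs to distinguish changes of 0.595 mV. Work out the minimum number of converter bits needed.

Number of steps required ≥ 4.096 V / 0.595 mV = 6884.03.
Need 2^N ≥ 6884.03; 2^12 = 4096, 2^13 = 8192.
Minimum N = 13.

13 bits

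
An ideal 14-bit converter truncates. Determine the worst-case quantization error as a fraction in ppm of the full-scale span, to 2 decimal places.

Truncating → worst-case error = 1 LSB = V_FS/2^14, so 1e+06/16384 = 61.0352 ppm of full scale.

61.04 ppm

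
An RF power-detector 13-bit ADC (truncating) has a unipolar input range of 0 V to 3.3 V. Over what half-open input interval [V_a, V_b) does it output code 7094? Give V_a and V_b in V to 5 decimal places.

[2.85769 V, 2.85809 V)

LSB = 3.3/2^13 = 402.83 µV.
V_a = V_low + 7094·LSB = 2.85769 V; V_b = V_low + 7095·LSB = 2.85809 V.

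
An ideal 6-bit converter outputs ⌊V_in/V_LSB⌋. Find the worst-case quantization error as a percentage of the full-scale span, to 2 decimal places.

Truncating → worst-case error = 1 LSB = V_FS/2^6, so 100/64 = 1.5625 % of full scale.

1.56 %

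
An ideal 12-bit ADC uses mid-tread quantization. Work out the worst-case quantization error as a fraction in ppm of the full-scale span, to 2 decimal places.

Rounding → worst-case error = ½ LSB = V_FS/2^13, so 1e+06/8192 = 122.07 ppm of full scale.

122.07 ppm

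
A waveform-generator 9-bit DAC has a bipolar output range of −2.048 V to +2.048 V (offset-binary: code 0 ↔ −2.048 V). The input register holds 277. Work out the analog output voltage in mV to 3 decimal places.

LSB = 4.096 V / 2^9 = 8.000 mV.
V_out = (−2.048) + 277 × 0.008 V = 0.168 V.
= 168.000 mV.

168.000 mV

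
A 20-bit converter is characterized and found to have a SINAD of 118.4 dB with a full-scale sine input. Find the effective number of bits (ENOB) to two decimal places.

19.38 bits

ENOB = (SINAD − 1.76) / 6.02 = (118.4 − 1.76)/6.02 = 19.375.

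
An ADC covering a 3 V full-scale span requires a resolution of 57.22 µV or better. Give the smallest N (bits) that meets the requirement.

Number of steps required ≥ 3 V / 57.22 µV = 52429.22.
Need 2^N ≥ 52429.22; 2^15 = 32768, 2^16 = 65536.
Minimum N = 16.

16 bits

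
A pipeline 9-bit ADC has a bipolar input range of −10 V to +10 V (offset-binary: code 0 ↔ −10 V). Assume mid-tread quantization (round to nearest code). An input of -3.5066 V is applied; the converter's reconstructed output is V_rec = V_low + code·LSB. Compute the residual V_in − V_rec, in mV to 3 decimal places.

9.025 mV

One LSB is 20 V / 512 = 39.062 mV.
(V_in − V_low)/LSB = (-3.5066 − (−10))/0.0390625 = 166.2310 → code 166 (round).
Reconstructed: -3.515625 V.
Difference: 0.009025 V → 9.025 mV.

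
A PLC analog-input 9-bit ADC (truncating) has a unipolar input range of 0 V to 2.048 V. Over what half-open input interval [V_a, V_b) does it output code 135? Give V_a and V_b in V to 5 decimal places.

[0.54000 V, 0.54400 V)

LSB = 2.048/2^9 = 4.000 mV.
V_a = V_low + 135·LSB = 0.54 V; V_b = V_low + 136·LSB = 0.544 V.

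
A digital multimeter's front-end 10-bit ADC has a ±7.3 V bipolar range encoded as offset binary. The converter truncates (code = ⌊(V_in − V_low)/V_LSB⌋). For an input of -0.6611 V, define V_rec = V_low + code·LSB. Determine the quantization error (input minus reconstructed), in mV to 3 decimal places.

One LSB is 14.6 V / 1024 = 14.258 mV.
(V_in − V_low)/LSB = (-0.6611 − (−7.3))/0.0142578 = 465.6324 → code 465 (floor).
Code 465 maps back to (−7.3) + 465×0.0142578 V = -0.67011719 V.
Difference: 0.00901719 V → 9.017 mV.

9.017 mV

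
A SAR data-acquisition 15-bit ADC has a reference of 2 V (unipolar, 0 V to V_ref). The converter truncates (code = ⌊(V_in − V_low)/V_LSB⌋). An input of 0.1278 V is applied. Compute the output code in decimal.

LSB = 2 V / 32768 = 61.04 µV.
Input sits at 2093.875 steps above V_low.
So the output code is 2093.

code 2093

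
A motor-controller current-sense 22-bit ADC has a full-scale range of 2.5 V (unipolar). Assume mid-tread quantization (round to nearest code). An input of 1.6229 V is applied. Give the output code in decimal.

code 2722774

Full-scale span = 2.5 V; LSB = 2.5/2^22 = 0.60 µV.
Input sits at 2722774.385 steps above V_low.
round(2722774.385) = 2722774.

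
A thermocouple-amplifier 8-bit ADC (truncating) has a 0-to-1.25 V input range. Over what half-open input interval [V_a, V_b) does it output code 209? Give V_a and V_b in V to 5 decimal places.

[1.02051 V, 1.02539 V)

LSB = 1.25/2^8 = 4.883 mV.
V_a = V_low + 209·LSB = 1.02051 V; V_b = V_low + 210·LSB = 1.02539 V.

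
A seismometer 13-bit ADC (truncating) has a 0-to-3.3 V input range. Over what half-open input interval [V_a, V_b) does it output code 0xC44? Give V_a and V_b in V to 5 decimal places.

[1.26489 V, 1.26530 V)

LSB = 3.3/2^13 = 402.83 µV.
Code 0xC44 = 3140 decimal.
V_a = V_low + 3140·LSB = 1.26489 V; V_b = V_low + 3141·LSB = 1.2653 V.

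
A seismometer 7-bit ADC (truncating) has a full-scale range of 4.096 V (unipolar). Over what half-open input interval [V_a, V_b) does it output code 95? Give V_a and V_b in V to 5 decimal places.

LSB = 4.096/2^7 = 32.000 mV.
V_a = V_low + 95·LSB = 3.04 V; V_b = V_low + 96·LSB = 3.072 V.

[3.04000 V, 3.07200 V)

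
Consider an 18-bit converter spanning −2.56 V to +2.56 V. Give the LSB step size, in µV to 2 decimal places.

Full-scale span = 5.12 V.
LSB = 5.12 / 2^18 = 5.12 / 262144 = 1.95313e-05 V = 19.53 µV.

19.53 µV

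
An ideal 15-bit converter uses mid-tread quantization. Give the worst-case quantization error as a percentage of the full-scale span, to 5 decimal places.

0.00153 %

Rounding → worst-case error = ½ LSB = V_FS/2^16, so 100/65536 = 0.00152588 % of full scale.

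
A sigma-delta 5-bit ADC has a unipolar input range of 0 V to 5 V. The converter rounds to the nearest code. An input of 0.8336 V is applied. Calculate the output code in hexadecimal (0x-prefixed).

With 32 levels over 5 V, one step is 156.250 mV.
(V_in − V_low)/LSB = (0.8336 − 0) / 0.15625 = 5.335.
So the output code is 5.
In hexadecimal (0x-prefixed): 0x5.

code 0x5 (decimal 5)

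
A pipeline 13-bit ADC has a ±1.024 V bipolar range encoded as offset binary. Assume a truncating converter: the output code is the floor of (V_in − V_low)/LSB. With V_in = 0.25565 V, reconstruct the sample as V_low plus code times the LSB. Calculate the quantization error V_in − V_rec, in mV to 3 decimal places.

Step size: 2.048 V ÷ 2^13 = 250.00 µV.
(V_in − V_low)/LSB = (0.25565 − (−1.024))/0.00025 = 5118.6000 → code 5118 (floor).
Reconstructed: 0.2555 V.
V_in − V_rec = 0.00015 V = 0.150 mV.

0.150 mV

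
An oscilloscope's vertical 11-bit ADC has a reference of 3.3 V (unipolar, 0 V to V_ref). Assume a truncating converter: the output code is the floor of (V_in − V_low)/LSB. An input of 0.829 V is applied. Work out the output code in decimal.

Full-scale span = 3.3 V; LSB = 3.3/2^11 = 1.611 mV.
(V_in − V_low)/LSB = (0.829 − 0) / 0.00161133 = 514.482.
So the output code is 514.

code 514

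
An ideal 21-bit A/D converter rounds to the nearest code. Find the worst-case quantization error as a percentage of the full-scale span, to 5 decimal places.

0.00002 %

Rounding → worst-case error = ½ LSB = V_FS/2^22, so 100/4194304 = 2.38419e-05 % of full scale.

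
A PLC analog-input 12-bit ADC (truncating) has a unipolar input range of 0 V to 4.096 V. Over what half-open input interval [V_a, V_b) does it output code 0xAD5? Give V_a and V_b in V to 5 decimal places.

[2.77300 V, 2.77400 V)

LSB = 4.096/2^12 = 1.000 mV.
Code 0xAD5 = 2773 decimal.
V_a = V_low + 2773·LSB = 2.773 V; V_b = V_low + 2774·LSB = 2.774 V.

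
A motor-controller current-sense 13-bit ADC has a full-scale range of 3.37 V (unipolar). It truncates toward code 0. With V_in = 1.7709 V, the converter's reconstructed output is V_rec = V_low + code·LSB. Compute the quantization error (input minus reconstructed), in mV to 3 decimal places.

0.334 mV

Step size: 3.37 V ÷ 2^13 = 411.38 µV.
(V_in − V_low)/LSB = (1.7709 − 0)/0.000411377 = 4304.8109 → code 4304 (floor).
Code 4304 maps back to 0 + 4304×0.000411377 V = 1.7705664 V.
Difference: 0.000333594 V → 0.334 mV.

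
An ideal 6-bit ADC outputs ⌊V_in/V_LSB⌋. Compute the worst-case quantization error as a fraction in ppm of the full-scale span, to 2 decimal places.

Truncating → worst-case error = 1 LSB = V_FS/2^6, so 1e+06/64 = 15625 ppm of full scale.

15625.00 ppm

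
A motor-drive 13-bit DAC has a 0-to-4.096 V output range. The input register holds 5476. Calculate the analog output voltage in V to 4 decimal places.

LSB = 4.096 V / 2^13 = 0.500 mV.
V_out = 0 + 5476 × 0.0005 V = 2.738 V.

2.7380 V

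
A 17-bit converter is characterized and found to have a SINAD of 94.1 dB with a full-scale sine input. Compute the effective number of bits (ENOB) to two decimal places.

ENOB = (SINAD − 1.76) / 6.02 = (94.1 − 1.76)/6.02 = 15.339.

15.34 bits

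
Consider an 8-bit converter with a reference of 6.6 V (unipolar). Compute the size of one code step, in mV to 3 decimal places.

Full-scale span = 6.6 V.
LSB = 6.6 / 2^8 = 6.6 / 256 = 0.0257812 V = 25.781 mV.

25.781 mV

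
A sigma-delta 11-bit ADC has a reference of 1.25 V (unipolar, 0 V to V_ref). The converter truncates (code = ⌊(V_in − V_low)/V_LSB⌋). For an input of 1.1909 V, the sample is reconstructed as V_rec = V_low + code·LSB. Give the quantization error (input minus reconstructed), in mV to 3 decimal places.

0.104 mV

One LSB is 1.25 V / 2048 = 0.610 mV.
Scaled input = 1951.1706 LSBs, so code = 1951.
Reconstructed: 1.1907959 V.
V_in − V_rec = 0.000104102 V = 0.104 mV.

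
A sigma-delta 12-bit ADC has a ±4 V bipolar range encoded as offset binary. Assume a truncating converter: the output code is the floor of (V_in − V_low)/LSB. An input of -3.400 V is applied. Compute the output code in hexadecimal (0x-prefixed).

With 4096 levels over 8 V, one step is 1.953 mV.
(V_in − V_low)/LSB = (-3.400 − (−4)) / 0.00195312 = 307.200.
Floor → code 307.
In hexadecimal (0x-prefixed): 0x133.

code 0x133 (decimal 307)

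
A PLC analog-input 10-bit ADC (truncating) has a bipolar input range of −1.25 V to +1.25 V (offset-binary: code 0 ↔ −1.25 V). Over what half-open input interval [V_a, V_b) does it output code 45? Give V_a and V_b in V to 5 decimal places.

LSB = 2.5/2^10 = 2.441 mV.
V_a = V_low + 45·LSB = -1.14014 V; V_b = V_low + 46·LSB = -1.1377 V.

[-1.14014 V, -1.13770 V)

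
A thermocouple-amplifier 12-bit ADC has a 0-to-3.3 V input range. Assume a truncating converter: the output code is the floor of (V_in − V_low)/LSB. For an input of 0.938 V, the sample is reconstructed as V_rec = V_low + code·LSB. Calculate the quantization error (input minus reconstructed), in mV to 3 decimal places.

0.207 mV

LSB = 3.3/2^12 = 0.806 mV.
(V_in − V_low)/LSB = (0.938 − 0)/0.000805664 = 1164.2570 → code 1164 (floor).
Reconstructed: 0.93779297 V.
V_in − V_rec = 0.000207031 V = 0.207 mV.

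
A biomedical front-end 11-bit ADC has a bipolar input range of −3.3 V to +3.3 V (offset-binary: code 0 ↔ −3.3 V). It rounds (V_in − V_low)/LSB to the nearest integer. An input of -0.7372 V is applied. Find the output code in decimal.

Full-scale span = 6.6 V; LSB = 6.6/2^11 = 3.223 mV.
(V_in − V_low)/LSB = (-0.7372 − (−3.3)) / 0.00322266 = 795.245.
So the output code is 795.

code 795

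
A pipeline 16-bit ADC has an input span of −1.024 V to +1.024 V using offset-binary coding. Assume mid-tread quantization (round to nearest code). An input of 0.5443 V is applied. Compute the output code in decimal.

code 50186

With 65536 levels over 2.048 V, one step is 31.25 µV.
Input sits at 50185.600 steps above V_low.
So the output code is 50186.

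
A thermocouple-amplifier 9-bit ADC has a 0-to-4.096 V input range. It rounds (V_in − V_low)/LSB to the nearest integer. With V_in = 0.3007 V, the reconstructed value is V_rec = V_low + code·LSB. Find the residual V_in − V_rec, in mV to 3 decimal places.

-3.300 mV

LSB = 4.096/2^9 = 8.000 mV.
(0.3007 − 0)/0.008 = 37.5875; round gives code 38.
Reconstructed: 0.304 V.
Difference: -0.0033 V → -3.300 mV.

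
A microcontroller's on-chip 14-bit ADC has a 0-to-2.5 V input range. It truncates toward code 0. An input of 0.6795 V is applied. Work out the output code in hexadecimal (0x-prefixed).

Full-scale span = 2.5 V; LSB = 2.5/2^14 = 152.59 µV.
(V_in − V_low)/LSB = (0.6795 − 0) / 0.000152588 = 4453.171.
⌊·⌋(4453.171) = 4453.
In hexadecimal (0x-prefixed): 0x1165.

code 0x1165 (decimal 4453)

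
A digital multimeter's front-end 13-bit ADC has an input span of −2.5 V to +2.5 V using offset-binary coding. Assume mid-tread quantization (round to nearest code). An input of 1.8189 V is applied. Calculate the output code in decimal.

With 8192 levels over 5 V, one step is 0.610 mV.
(1.8189 − (−2.5)) / 0.000610352 = 7076.086 LSBs.
round(7076.086) = 7076.

code 7076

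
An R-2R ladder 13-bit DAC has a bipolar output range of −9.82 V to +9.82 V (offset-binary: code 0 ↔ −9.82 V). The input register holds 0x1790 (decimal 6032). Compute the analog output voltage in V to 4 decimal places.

4.6415 V

LSB = 19.64 V / 2^13 = 2.397 mV.
Code 0x1790 = 6032 decimal.
V_out = (−9.82) + 6032 × 0.00239746 V = 4.64148 V.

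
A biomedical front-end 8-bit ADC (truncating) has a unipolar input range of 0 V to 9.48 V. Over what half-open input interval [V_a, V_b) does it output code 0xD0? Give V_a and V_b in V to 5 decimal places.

[7.70250 V, 7.73953 V)

LSB = 9.48/2^8 = 37.031 mV.
Code 0xD0 = 208 decimal.
V_a = V_low + 208·LSB = 7.7025 V; V_b = V_low + 209·LSB = 7.73953 V.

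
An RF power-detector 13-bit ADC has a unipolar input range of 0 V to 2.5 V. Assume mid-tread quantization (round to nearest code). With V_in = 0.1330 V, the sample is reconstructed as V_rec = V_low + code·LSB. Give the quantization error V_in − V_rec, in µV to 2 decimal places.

-56.64 µV

Step size: 2.5 V ÷ 2^13 = 305.18 µV.
Scaled input = 435.8144 LSBs, so code = 436.
Reconstructed: 0.13305664 V.
V_in − V_rec = -5.66406e-05 V = -56.64 µV.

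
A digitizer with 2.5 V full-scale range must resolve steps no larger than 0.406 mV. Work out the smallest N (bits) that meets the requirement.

Number of steps required ≥ 2.5 V / 0.406 mV = 6157.64.
Need 2^N ≥ 6157.64; 2^12 = 4096, 2^13 = 8192.
Minimum N = 13.

13 bits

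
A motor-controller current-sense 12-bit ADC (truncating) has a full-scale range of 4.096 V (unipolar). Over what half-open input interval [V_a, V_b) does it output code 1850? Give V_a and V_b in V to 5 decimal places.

LSB = 4.096/2^12 = 1.000 mV.
V_a = V_low + 1850·LSB = 1.85 V; V_b = V_low + 1851·LSB = 1.851 V.

[1.85000 V, 1.85100 V)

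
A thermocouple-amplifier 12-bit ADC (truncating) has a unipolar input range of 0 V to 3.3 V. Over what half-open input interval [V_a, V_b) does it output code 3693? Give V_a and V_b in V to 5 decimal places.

LSB = 3.3/2^12 = 0.806 mV.
V_a = V_low + 3693·LSB = 2.97532 V; V_b = V_low + 3694·LSB = 2.97612 V.

[2.97532 V, 2.97612 V)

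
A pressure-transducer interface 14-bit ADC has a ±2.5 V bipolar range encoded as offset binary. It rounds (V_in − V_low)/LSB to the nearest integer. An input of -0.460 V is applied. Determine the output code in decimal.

code 6685

Full-scale span = 5 V; LSB = 5/2^14 = 305.18 µV.
Input sits at 6684.672 steps above V_low.
round(6684.672) = 6685.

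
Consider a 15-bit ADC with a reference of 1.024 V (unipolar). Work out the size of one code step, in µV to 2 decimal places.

Full-scale span = 1.024 V.
LSB = 1.024 / 2^15 = 1.024 / 32768 = 3.125e-05 V = 31.25 µV.

31.25 µV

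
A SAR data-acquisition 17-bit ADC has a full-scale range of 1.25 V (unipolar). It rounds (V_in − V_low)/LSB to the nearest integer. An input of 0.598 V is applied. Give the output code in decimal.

code 62705

Full-scale span = 1.25 V; LSB = 1.25/2^17 = 9.54 µV.
Input sits at 62704.845 steps above V_low.
round(62704.845) = 62705.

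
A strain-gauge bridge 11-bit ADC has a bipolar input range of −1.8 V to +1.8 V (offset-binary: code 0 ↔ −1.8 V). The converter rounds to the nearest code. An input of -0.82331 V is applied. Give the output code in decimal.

LSB = 3.6 V / 2048 = 1.758 mV.
(V_in − V_low)/LSB = (-0.82331 − (−1.8)) / 0.00175781 = 555.628.
Round → code 556.

code 556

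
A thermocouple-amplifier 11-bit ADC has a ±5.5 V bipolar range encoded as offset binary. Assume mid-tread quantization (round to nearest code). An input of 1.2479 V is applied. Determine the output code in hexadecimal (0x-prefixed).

code 0x4E8 (decimal 1256)

Full-scale span = 11 V; LSB = 11/2^11 = 5.371 mV.
(1.2479 − (−5.5)) / 0.00537109 = 1256.336 LSBs.
So the output code is 1256.
In hexadecimal (0x-prefixed): 0x4E8.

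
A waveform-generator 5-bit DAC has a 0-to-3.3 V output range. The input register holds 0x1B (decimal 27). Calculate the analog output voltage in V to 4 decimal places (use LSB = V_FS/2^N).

2.7844 V

LSB = 3.3 V / 2^5 = 103.125 mV.
Code 0x1B = 27 decimal.
V_out = 0 + 27 × 0.103125 V = 2.78437 V.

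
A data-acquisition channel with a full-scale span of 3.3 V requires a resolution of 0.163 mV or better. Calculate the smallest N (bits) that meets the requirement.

Number of steps required ≥ 3.3 V / 0.163 mV = 20245.40.
Need 2^N ≥ 20245.40; 2^14 = 16384, 2^15 = 32768.
Minimum N = 15.

15 bits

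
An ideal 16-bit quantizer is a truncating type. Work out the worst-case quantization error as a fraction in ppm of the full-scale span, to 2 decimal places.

15.26 ppm

Truncating → worst-case error = 1 LSB = V_FS/2^16, so 1e+06/65536 = 15.2588 ppm of full scale.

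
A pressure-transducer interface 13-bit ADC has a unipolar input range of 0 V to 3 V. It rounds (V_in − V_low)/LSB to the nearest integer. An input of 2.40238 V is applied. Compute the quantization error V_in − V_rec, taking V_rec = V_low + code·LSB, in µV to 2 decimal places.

36.25 µV

One LSB is 3 V / 8192 = 366.21 µV.
Scaled input = 6560.0990 LSBs, so code = 6560.
V_rec = 0 + 6560·0.000366211 = 2.4023438 V.
Error = 2.40238 − 2.4023438 = 3.625e-05 V = 36.25 µV.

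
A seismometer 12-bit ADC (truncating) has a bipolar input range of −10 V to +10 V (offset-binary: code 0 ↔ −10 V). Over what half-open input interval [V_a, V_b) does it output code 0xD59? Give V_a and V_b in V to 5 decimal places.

[6.68457 V, 6.68945 V)

LSB = 20/2^12 = 4.883 mV.
Code 0xD59 = 3417 decimal.
V_a = V_low + 3417·LSB = 6.68457 V; V_b = V_low + 3418·LSB = 6.68945 V.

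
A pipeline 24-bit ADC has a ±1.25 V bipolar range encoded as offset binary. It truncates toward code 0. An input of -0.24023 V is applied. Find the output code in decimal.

code 6776451

With 16777216 levels over 2.5 V, one step is 0.15 µV.
(-0.24023 − (−1.25)) / 1.49012e-07 = 6776451.760 LSBs.
Floor → code 6776451.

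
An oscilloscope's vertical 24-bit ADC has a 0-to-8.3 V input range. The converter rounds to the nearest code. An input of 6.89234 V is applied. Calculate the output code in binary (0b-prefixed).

code 0b110101001001010101000001 (decimal 13931841)

LSB = 8.3 V / 16777216 = 0.49 µV.
Input sits at 13931840.593 steps above V_low.
So the output code is 13931841.
In binary (0b-prefixed): 0b110101001001010101000001.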